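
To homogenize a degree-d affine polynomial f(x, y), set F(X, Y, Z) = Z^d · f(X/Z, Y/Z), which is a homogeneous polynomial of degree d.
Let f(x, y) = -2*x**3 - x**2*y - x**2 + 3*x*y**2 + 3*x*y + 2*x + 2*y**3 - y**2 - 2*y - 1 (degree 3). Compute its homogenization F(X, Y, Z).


F(X, Y, Z) = -2*X**3 - X**2*Y - X**2*Z + 3*X*Y**2 + 3*X*Y*Z + 2*X*Z**2 + 2*Y**3 - Y**2*Z - 2*Y*Z**2 - Z**3

deg(f) = 3.
Substitute x = X/Z, y = Y/Z into f, then multiply by Z^3.
  monomial -2·x^3·y^0 ↦ -2·X^3·Y^0·Z^0.
  monomial -1·x^2·y^1 ↦ -1·X^2·Y^1·Z^0.
  monomial -1·x^2·y^0 ↦ -1·X^2·Y^0·Z^1.
  monomial 3·x^1·y^2 ↦ 3·X^1·Y^2·Z^0.
  monomial 3·x^1·y^1 ↦ 3·X^1·Y^1·Z^1.
  monomial 2·x^1·y^0 ↦ 2·X^1·Y^0·Z^2.
  monomial 2·x^0·y^3 ↦ 2·X^0·Y^3·Z^0.
  monomial -1·x^0·y^2 ↦ -1·X^0·Y^2·Z^1.
  monomial -2·x^0·y^1 ↦ -2·X^0·Y^1·Z^2.
  monomial -1·x^0·y^0 ↦ -1·X^0·Y^0·Z^3.
Collecting: F(X, Y, Z) = -2*X**3 - X**2*Y - X**2*Z + 3*X*Y**2 + 3*X*Y*Z + 2*X*Z**2 + 2*Y**3 - Y**2*Z - 2*Y*Z**2 - Z**3.


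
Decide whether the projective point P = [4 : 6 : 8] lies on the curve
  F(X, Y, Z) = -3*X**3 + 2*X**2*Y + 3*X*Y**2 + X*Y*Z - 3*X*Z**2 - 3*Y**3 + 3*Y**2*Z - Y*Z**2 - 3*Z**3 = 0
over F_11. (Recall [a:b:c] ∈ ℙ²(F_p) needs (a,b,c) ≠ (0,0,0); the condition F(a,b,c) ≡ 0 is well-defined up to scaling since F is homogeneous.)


F(4,6,8) ≡ 0 (mod 11); P is on the curve.

Evaluate F(4, 6, 8) term-by-term (mod 11).
  -3*X**3 ↦ -3·64·1·1 = -192
  2*X**2*Y ↦ 2·16·6·1 = 192
  3*X*Y**2 ↦ 3·4·36·1 = 432
  X*Y*Z ↦ 1·4·6·8 = 192
  -3*X*Z**2 ↦ -3·4·1·64 = -768
  -3*Y**3 ↦ -3·1·216·1 = -648
  3*Y**2*Z ↦ 3·1·36·8 = 864
  -Y*Z**2 ↦ -1·1·6·64 = -384
  -3*Z**3 ↦ -3·1·1·512 = -1536
Sum: F(4, 6, 8) = (-192) + (192) + (432) + (192) + (-768) + (-648) + (864) + (-384) + (-1536) = -1848.
Reducing mod 11: -1848 ≡ 0 (mod 11).
Since F(a, b, c) ≡ 0 (mod 11), P lies on the curve.


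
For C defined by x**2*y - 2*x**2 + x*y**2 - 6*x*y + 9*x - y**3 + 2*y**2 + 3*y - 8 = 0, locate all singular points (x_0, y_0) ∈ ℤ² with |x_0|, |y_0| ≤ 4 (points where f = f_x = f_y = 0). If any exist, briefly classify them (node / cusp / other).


Singular points: {(2, 1)}; classification: node.

Compute partial derivatives:
  f_x = 2*x*y - 4*x + y**2 - 6*y + 9.
  f_y = x**2 + 2*x*y - 6*x - 3*y**2 + 4*y + 3.
Scan x_0 ∈ {−4, ..., 4}. For each x_0, f_y(x_0, y) is a polynomial in y; find its integer roots y ∈ {−4, ..., 4}, then test f_x and f at those candidates.
  x = -4: f_y(-4, y) = -3*y**2 - 4*y + 43; no integer root y with |y| ≤ 4.
  x = -3: f_y(-3, y) = -3*y**2 - 2*y + 30; no integer root y with |y| ≤ 4.
  x = -2: f_y(-2, y) = 19 - 3*y**2; no integer root y with |y| ≤ 4.
  x = -1: f_y(-1, y) = -3*y**2 + 2*y + 10; no integer root y with |y| ≤ 4.
  x = 0: f_y(0, y) = -3*y**2 + 4*y + 3; no integer root y with |y| ≤ 4.
  x = 1: f_y(1, y) = -3*y**2 + 6*y - 2; no integer root y with |y| ≤ 4.
  x = 2: f_y(2, y) = -3*y**2 + 8*y - 5; vanishes at y ∈ {1}. (2, 1): f_x = 0, f = 0 — SINGULAR.
  x = 3: f_y(3, y) = -3*y**2 + 10*y - 6; no integer root y with |y| ≤ 4.
  x = 4: f_y(4, y) = -3*y**2 + 12*y - 5; no integer root y with |y| ≤ 4.
Only singular point on the grid: (2, 1).
Classify: substitute x = 2 + u, y = 1 + v and expand: f = u**2*v - u**2 + u*v**2 - v**3 + v**2.
No constant or linear terms (consistent with a singular point). Quadratic part: -u**2 + v**2. Cubic part: u**2*v + u*v**2 - v**3.
The quadratic part v**2 - u**2 = (v − u)(v + u) splits into two distinct linear factors, so there are two distinct tangent lines y − 1 = ±(x − 2) — this is a node (ordinary double point).
Classification: node.


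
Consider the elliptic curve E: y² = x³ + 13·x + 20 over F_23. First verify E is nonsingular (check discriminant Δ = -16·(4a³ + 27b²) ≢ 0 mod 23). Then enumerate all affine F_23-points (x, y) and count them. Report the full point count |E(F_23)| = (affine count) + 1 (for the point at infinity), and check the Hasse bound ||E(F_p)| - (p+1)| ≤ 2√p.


Affine points = {(2, 10), (2, 13), (5, 7), (5, 16), (10, 0), (12, 8), (12, 15), (14, 5), (14, 18), (15, 5), (15, 18), (16, 0), (17, 5), (17, 18), (20, 0), (21, 3), (21, 20), (22, 11), (22, 12)}; affine count = 19; |E(F_23)| = 20.

Discriminant check: Δ ∝ 4a³ + 27b² = 4·13³ + 27·20² = 4·2197 + 27·400 ≡ 15 (mod 23). Nonzero ⇒ E is nonsingular.
For each x ∈ F_23, compute rhs = x³ + 13·x + 20 mod 23, then count y ∈ F_23 with y² ≡ rhs.
  x = 0: rhs = 20, matching y values: none (0 points).
  x = 1: rhs = 11, matching y values: none (0 points).
  x = 2: rhs = 8, matching y values: 10, 13 (2 points).
  x = 3: rhs = 17, matching y values: none (0 points).
  x = 4: rhs = 21, matching y values: none (0 points).
  x = 5: rhs = 3, matching y values: 7, 16 (2 points).
  x = 6: rhs = 15, matching y values: none (0 points).
  x = 7: rhs = 17, matching y values: none (0 points).
  x = 8: rhs = 15, matching y values: none (0 points).
  x = 9: rhs = 15, matching y values: none (0 points).
  x = 10: rhs = 0, matching y values: 0 (1 points).
  x = 11: rhs = 22, matching y values: none (0 points).
  x = 12: rhs = 18, matching y values: 8, 15 (2 points).
  x = 13: rhs = 17, matching y values: none (0 points).
  x = 14: rhs = 2, matching y values: 5, 18 (2 points).
  x = 15: rhs = 2, matching y values: 5, 18 (2 points).
  x = 16: rhs = 0, matching y values: 0 (1 points).
  x = 17: rhs = 2, matching y values: 5, 18 (2 points).
  x = 18: rhs = 14, matching y values: none (0 points).
  x = 19: rhs = 19, matching y values: none (0 points).
  x = 20: rhs = 0, matching y values: 0 (1 points).
  x = 21: rhs = 9, matching y values: 3, 20 (2 points).
  x = 22: rhs = 6, matching y values: 11, 12 (2 points).
Total affine count: 19.
Full point count |E(F_23)| = 19 + 1 = 20.
Hasse bound: |20 − (23+1)| = |-4| = 4 ≤ 2√23 ≈ 9.5917 ✓.


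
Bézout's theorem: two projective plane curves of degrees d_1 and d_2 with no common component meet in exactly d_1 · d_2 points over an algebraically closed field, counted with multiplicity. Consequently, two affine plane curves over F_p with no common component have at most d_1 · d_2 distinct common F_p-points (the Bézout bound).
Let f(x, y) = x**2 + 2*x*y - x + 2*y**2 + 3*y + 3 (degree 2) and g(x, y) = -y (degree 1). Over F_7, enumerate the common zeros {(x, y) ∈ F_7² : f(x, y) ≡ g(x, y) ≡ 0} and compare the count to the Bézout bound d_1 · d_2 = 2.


Common zeros: ∅; count = 0; Bézout bound = 2.

deg(f) = 2, deg(g) = 1, so Bézout bound = 2.
Scan x ∈ F_7. For each x, list the y ∈ F_7 with f(x, y) ≡ 0 and those with g(x, y) ≡ 0 (mod 7); the common zeros in that column are the intersection.
  x = 0: f ≡ 0 at y ∈ ∅; g ≡ 0 at y ∈ {0}; common: ∅.
  x = 1: f ≡ 0 at y ∈ {2, 6}; g ≡ 0 at y ∈ {0}; common: ∅.
  x = 2: f ≡ 0 at y ∈ {1, 6}; g ≡ 0 at y ∈ {0}; common: ∅.
  x = 3: f ≡ 0 at y ∈ {2, 4}; g ≡ 0 at y ∈ {0}; common: ∅.
  x = 4: f ≡ 0 at y ∈ {1, 4}; g ≡ 0 at y ∈ {0}; common: ∅.
  x = 5: f ≡ 0 at y ∈ ∅; g ≡ 0 at y ∈ {0}; common: ∅.
  x = 6: f ≡ 0 at y ∈ ∅; g ≡ 0 at y ∈ {0}; common: ∅.
Collecting: common zeros = ∅, so the count is 0.
Comparison with the Bézout bound: 0 ≤ 2 = deg(f)·deg(g), as expected for curves with no common component (the affine F_7-count falls short of the bound because intersections may lie at infinity, over extension fields, or carry multiplicity).


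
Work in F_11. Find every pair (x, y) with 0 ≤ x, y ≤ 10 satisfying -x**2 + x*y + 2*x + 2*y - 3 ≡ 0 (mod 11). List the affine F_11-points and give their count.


Affine F_11-points: {(0, 7), (1, 8), (2, 9), (3, 10), (4, 0), (5, 1), (6, 2), (7, 3), (8, 4), (9, 0), (9, 1), (9, 2), (9, 3), (9, 4), (9, 5), (9, 6), (9, 7), (9, 8), (9, 9), (9, 10), (10, 6)}; count = 21.

For each of the 121 pairs (x, y) ∈ F_11², evaluate f(x, y) mod 11. Record the zeros.
  x = 0: [0↦8, 1↦10, 2↦1, 3↦3, 4↦5, 5↦7, 6↦9, 7↦0, 8↦2, 9↦4, 10↦6]  zeros at y ∈ {7}
  x = 1: [0↦9, 1↦1, 2↦4, 3↦7, 4↦10, 5↦2, 6↦5, 7↦8, 8↦0, 9↦3, 10↦6]  zeros at y ∈ {8}
  x = 2: [0↦8, 1↦1, 2↦5, 3↦9, 4↦2, 5↦6, 6↦10, 7↦3, 8↦7, 9↦0, 10↦4]  zeros at y ∈ {9}
  x = 3: [0↦5, 1↦10, 2↦4, 3↦9, 4↦3, 5↦8, 6↦2, 7↦7, 8↦1, 9↦6, 10↦0]  zeros at y ∈ {10}
  x = 4: [0↦0, 1↦6, 2↦1, 3↦7, 4↦2, 5↦8, 6↦3, 7↦9, 8↦4, 9↦10, 10↦5]  zeros at y ∈ {0}
  x = 5: [0↦4, 1↦0, 2↦7, 3↦3, 4↦10, 5↦6, 6↦2, 7↦9, 8↦5, 9↦1, 10↦8]  zeros at y ∈ {1}
  x = 6: [0↦6, 1↦3, 2↦0, 3↦8, 4↦5, 5↦2, 6↦10, 7↦7, 8↦4, 9↦1, 10↦9]  zeros at y ∈ {2}
  x = 7: [0↦6, 1↦4, 2↦2, 3↦0, 4↦9, 5↦7, 6↦5, 7↦3, 8↦1, 9↦10, 10↦8]  zeros at y ∈ {3}
  x = 8: [0↦4, 1↦3, 2↦2, 3↦1, 4↦0, 5↦10, 6↦9, 7↦8, 8↦7, 9↦6, 10↦5]  zeros at y ∈ {4}
  x = 9: [0↦0, 1↦0, 2↦0, 3↦0, 4↦0, 5↦0, 6↦0, 7↦0, 8↦0, 9↦0, 10↦0]  zeros at y ∈ {0, 1, 2, 3, 4, 5, 6, 7, 8, 9, 10}
  x = 10: [0↦5, 1↦6, 2↦7, 3↦8, 4↦9, 5↦10, 6↦0, 7↦1, 8↦2, 9↦3, 10↦4]  zeros at y ∈ {6}
Collecting zeros: affine points = {(0, 7), (1, 8), (2, 9), (3, 10), (4, 0), (5, 1), (6, 2), (7, 3), (8, 4), (9, 0), (9, 1), (9, 2), (9, 3), (9, 4), (9, 5), (9, 6), (9, 7), (9, 8), (9, 9), (9, 10), (10, 6)}.
Total count |C(F_11)_aff| = 21.


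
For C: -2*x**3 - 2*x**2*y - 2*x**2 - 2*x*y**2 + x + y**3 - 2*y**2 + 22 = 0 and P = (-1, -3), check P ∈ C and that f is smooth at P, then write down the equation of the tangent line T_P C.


Tangent line at P: -31*x + 25*y + 44 = 0.

Step 1: f(-1, -3) = 0, so P lies on C.
Step 2: partial derivatives
  f_x(x, y) = -6*x**2 - 4*x*y - 4*x - 2*y**2 + 1, f_y(x, y) = -2*x**2 - 4*x*y + 3*y**2 - 4*y.
  f_x(P) = -31, f_y(P) = 25 (gradient nonzero, so P is smooth).
Step 3: tangent line at P: -31·(x − -1) + 25·(y − -3) = 0.
Expanding: -31*x + 25*y + 44 = 0.


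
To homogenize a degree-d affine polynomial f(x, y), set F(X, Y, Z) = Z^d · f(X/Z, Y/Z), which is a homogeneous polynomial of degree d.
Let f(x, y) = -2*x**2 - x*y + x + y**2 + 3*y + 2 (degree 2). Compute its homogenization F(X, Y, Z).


F(X, Y, Z) = -2*X**2 - X*Y + X*Z + Y**2 + 3*Y*Z + 2*Z**2

deg(f) = 2.
Substitute x = X/Z, y = Y/Z into f, then multiply by Z^2.
  monomial -2·x^2·y^0 ↦ -2·X^2·Y^0·Z^0.
  monomial -1·x^1·y^1 ↦ -1·X^1·Y^1·Z^0.
  monomial 1·x^1·y^0 ↦ 1·X^1·Y^0·Z^1.
  monomial 1·x^0·y^2 ↦ 1·X^0·Y^2·Z^0.
  monomial 3·x^0·y^1 ↦ 3·X^0·Y^1·Z^1.
  monomial 2·x^0·y^0 ↦ 2·X^0·Y^0·Z^2.
Collecting: F(X, Y, Z) = -2*X**2 - X*Y + X*Z + Y**2 + 3*Y*Z + 2*Z**2.


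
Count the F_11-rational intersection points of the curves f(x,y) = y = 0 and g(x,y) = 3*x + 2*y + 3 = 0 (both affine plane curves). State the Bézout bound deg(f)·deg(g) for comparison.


Common zeros: {(10, 0)}; count = 1; Bézout bound = 1.

deg(f) = 1, deg(g) = 1, so Bézout bound = 1.
Scan x ∈ F_11. For each x, list the y ∈ F_11 with f(x, y) ≡ 0 and those with g(x, y) ≡ 0 (mod 11); the common zeros in that column are the intersection.
  x = 0: f ≡ 0 at y ∈ {0}; g ≡ 0 at y ∈ {4}; common: ∅.
  x = 1: f ≡ 0 at y ∈ {0}; g ≡ 0 at y ∈ {8}; common: ∅.
  x = 2: f ≡ 0 at y ∈ {0}; g ≡ 0 at y ∈ {1}; common: ∅.
  x = 3: f ≡ 0 at y ∈ {0}; g ≡ 0 at y ∈ {5}; common: ∅.
  x = 4: f ≡ 0 at y ∈ {0}; g ≡ 0 at y ∈ {9}; common: ∅.
  x = 5: f ≡ 0 at y ∈ {0}; g ≡ 0 at y ∈ {2}; common: ∅.
  x = 6: f ≡ 0 at y ∈ {0}; g ≡ 0 at y ∈ {6}; common: ∅.
  x = 7: f ≡ 0 at y ∈ {0}; g ≡ 0 at y ∈ {10}; common: ∅.
  x = 8: f ≡ 0 at y ∈ {0}; g ≡ 0 at y ∈ {3}; common: ∅.
  x = 9: f ≡ 0 at y ∈ {0}; g ≡ 0 at y ∈ {7}; common: ∅.
  x = 10: f ≡ 0 at y ∈ {0}; g ≡ 0 at y ∈ {0}; common: {0}.
Collecting: common zeros = {(10, 0)}, so the count is 1.
Comparison with the Bézout bound: 1 ≤ 1 = deg(f)·deg(g), as expected for curves with no common component (the bound is attained).


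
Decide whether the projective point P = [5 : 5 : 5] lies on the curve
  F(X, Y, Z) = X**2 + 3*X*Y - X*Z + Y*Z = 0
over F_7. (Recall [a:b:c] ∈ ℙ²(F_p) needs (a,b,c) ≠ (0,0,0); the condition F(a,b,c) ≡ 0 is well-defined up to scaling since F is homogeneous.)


F(5,5,5) ≡ 2 (mod 7); P is NOT on the curve.

Evaluate F(5, 5, 5) term-by-term (mod 7).
  X**2 ↦ 1·25·1·1 = 25
  3*X*Y ↦ 3·5·5·1 = 75
  -X*Z ↦ -1·5·1·5 = -25
  Y*Z ↦ 1·1·5·5 = 25
Sum: F(5, 5, 5) = (25) + (75) + (-25) + (25) = 100.
Reducing mod 7: 100 ≡ 2 (mod 7).
Since F(a, b, c) ≡ 2 ≠ 0 (mod 7), P does NOT lie on the curve.


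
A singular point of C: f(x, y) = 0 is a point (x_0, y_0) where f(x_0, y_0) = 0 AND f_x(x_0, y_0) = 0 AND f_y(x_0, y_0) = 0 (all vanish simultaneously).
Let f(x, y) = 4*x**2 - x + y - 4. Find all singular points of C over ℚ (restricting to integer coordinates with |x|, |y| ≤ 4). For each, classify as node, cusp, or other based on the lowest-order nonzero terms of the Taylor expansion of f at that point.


No singular points in the scanned grid; C is smooth there.

Compute partial derivatives:
  f_x = 8*x - 1.
  f_y = 1.
f_y = 1 is a nonzero constant, so f_y never vanishes: no point (x, y) can satisfy f = f_x = f_y = 0. In particular no (x, y) ∈ {−4, ..., 4}² is singular; the curve is smooth.


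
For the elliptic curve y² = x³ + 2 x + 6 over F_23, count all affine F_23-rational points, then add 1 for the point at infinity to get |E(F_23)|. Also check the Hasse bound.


Affine points = {(0, 11), (0, 12), (1, 3), (1, 20), (2, 8), (2, 15), (3, 4), (3, 19), (4, 3), (4, 20), (5, 7), (5, 16), (6, 2), (6, 21), (7, 8), (7, 15), (11, 5), (11, 18), (14, 8), (14, 15), (17, 10), (17, 13), (18, 3), (18, 20), (19, 7), (19, 16), (22, 7), (22, 16)}; affine count = 28; |E(F_23)| = 29.

Discriminant check: Δ ∝ 4a³ + 27b² = 4·2³ + 27·6² = 4·8 + 27·36 ≡ 15 (mod 23). Nonzero ⇒ E is nonsingular.
For each x ∈ F_23, compute rhs = x³ + 2·x + 6 mod 23, then count y ∈ F_23 with y² ≡ rhs.
  x = 0: rhs = 6, matching y values: 11, 12 (2 points).
  x = 1: rhs = 9, matching y values: 3, 20 (2 points).
  x = 2: rhs = 18, matching y values: 8, 15 (2 points).
  x = 3: rhs = 16, matching y values: 4, 19 (2 points).
  x = 4: rhs = 9, matching y values: 3, 20 (2 points).
  x = 5: rhs = 3, matching y values: 7, 16 (2 points).
  x = 6: rhs = 4, matching y values: 2, 21 (2 points).
  x = 7: rhs = 18, matching y values: 8, 15 (2 points).
  x = 8: rhs = 5, matching y values: none (0 points).
  x = 9: rhs = 17, matching y values: none (0 points).
  x = 10: rhs = 14, matching y values: none (0 points).
  x = 11: rhs = 2, matching y values: 5, 18 (2 points).
  x = 12: rhs = 10, matching y values: none (0 points).
  x = 13: rhs = 21, matching y values: none (0 points).
  x = 14: rhs = 18, matching y values: 8, 15 (2 points).
  x = 15: rhs = 7, matching y values: none (0 points).
  x = 16: rhs = 17, matching y values: none (0 points).
  x = 17: rhs = 8, matching y values: 10, 13 (2 points).
  x = 18: rhs = 9, matching y values: 3, 20 (2 points).
  x = 19: rhs = 3, matching y values: 7, 16 (2 points).
  x = 20: rhs = 19, matching y values: none (0 points).
  x = 21: rhs = 17, matching y values: none (0 points).
  x = 22: rhs = 3, matching y values: 7, 16 (2 points).
Total affine count: 28.
Full point count |E(F_23)| = 28 + 1 = 29.
Hasse bound: |29 − (23+1)| = |5| = 5 ≤ 2√23 ≈ 9.5917 ✓.


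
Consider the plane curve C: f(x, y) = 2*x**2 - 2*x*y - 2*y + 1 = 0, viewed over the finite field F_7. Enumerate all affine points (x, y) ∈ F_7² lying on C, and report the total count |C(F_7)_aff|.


Affine F_7-points: {(0, 4), (1, 6), (2, 5), (3, 5), (4, 4), (5, 6)}; count = 6.

For each of the 49 pairs (x, y) ∈ F_7², evaluate f(x, y) mod 7. Record the zeros.
  x = 0: [0↦1, 1↦6, 2↦4, 3↦2, 4↦0, 5↦5, 6↦3]  zeros at y ∈ {4}
  x = 1: [0↦3, 1↦6, 2↦2, 3↦5, 4↦1, 5↦4, 6↦0]  zeros at y ∈ {6}
  x = 2: [0↦2, 1↦3, 2↦4, 3↦5, 4↦6, 5↦0, 6↦1]  zeros at y ∈ {5}
  x = 3: [0↦5, 1↦4, 2↦3, 3↦2, 4↦1, 5↦0, 6↦6]  zeros at y ∈ {5}
  x = 4: [0↦5, 1↦2, 2↦6, 3↦3, 4↦0, 5↦4, 6↦1]  zeros at y ∈ {4}
  x = 5: [0↦2, 1↦4, 2↦6, 3↦1, 4↦3, 5↦5, 6↦0]  zeros at y ∈ {6}
  x = 6: [0↦3, 1↦3, 2↦3, 3↦3, 4↦3, 5↦3, 6↦3]  zeros at y ∈ ∅
Collecting zeros: affine points = {(0, 4), (1, 6), (2, 5), (3, 5), (4, 4), (5, 6)}.
Total count |C(F_7)_aff| = 6.


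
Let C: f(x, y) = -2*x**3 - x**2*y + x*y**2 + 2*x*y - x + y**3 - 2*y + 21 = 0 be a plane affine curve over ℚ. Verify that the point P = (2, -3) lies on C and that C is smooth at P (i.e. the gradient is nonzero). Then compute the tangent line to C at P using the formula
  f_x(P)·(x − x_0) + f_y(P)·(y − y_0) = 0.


Tangent line at P: -10*x + 13*y + 59 = 0.

Step 1: f(2, -3) = 0, so P lies on C.
Step 2: partial derivatives
  f_x(x, y) = -6*x**2 - 2*x*y + y**2 + 2*y - 1, f_y(x, y) = -x**2 + 2*x*y + 2*x + 3*y**2 - 2.
  f_x(P) = -10, f_y(P) = 13 (gradient nonzero, so P is smooth).
Step 3: tangent line at P: -10·(x − 2) + 13·(y − -3) = 0.
Expanding: -10*x + 13*y + 59 = 0.


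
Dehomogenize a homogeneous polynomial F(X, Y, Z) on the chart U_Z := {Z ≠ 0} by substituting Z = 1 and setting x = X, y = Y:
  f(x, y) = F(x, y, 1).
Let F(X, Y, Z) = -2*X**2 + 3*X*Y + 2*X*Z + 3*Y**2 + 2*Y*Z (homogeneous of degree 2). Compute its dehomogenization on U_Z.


f(x, y) = -2*x**2 + 3*x*y + 2*x + 3*y**2 + 2*y

On U_Z we set Z = 1. Each monomial c·X^i·Y^j·Z^k in F becomes c·x^i·y^j·1^k = c·x^i·y^j.
Substituting Z = 1: F(X, Y, 1) = -2*x**2 + 3*x*y + 2*x + 3*y**2 + 2*y.
Note: deg(f) ≤ deg(F) = 2; strict inequality happens when F is divisible by Z (lost terms).


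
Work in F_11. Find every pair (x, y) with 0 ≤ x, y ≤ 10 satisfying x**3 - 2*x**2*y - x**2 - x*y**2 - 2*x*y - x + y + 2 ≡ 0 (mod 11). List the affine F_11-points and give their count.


Affine F_11-points: {(0, 9), (5, 1), (5, 7), (6, 0), (6, 10), (8, 5), (8, 6)}; count = 7.

For each of the 121 pairs (x, y) ∈ F_11², evaluate f(x, y) mod 11. Record the zeros.
  x = 0: [0↦2, 1↦3, 2↦4, 3↦5, 4↦6, 5↦7, 6↦8, 7↦9, 8↦10, 9↦0, 10↦1]  zeros at y ∈ {9}
  x = 1: [0↦1, 1↦8, 2↦2, 3↦5, 4↦6, 5↦5, 6↦2, 7↦8, 8↦1, 9↦3, 10↦3]  zeros at y ∈ ∅
  x = 2: [0↦4, 1↦2, 2↦7, 3↦8, 4↦5, 5↦9, 6↦9, 7↦5, 8↦8, 9↦7, 10↦2]  zeros at y ∈ ∅
  x = 3: [0↦6, 1↦2, 2↦3, 3↦9, 4↦9, 5↦3, 6↦2, 7↦6, 8↦4, 9↦7, 10↦4]  zeros at y ∈ ∅
  x = 4: [0↦2, 1↦3, 2↦7, 3↦3, 4↦2, 5↦4, 6↦9, 7↦6, 8↦6, 9↦9, 10↦4]  zeros at y ∈ ∅
  x = 5: [0↦9, 1↦0, 2↦3, 3↦7, 4↦1, 5↦7, 6↦3, 7↦0, 8↦9, 9↦8, 10↦8]  zeros at y ∈ {1, 7}
  x = 6: [0↦0, 1↦10, 2↦8, 3↦5, 4↦1, 5↦7, 6↦1, 7↦5, 8↦8, 9↦10, 10↦0]  zeros at y ∈ {0, 10}
  x = 7: [0↦3, 1↦6, 2↦6, 3↦3, 4↦8, 5↦10, 6↦9, 7↦5, 8↦9, 9↦10, 10↦8]  zeros at y ∈ ∅
  x = 8: [0↦2, 1↦5, 2↦3, 3↦7, 4↦6, 5↦0, 6↦0, 7↦6, 8↦7, 9↦3, 10↦5]  zeros at y ∈ {5, 6}
  x = 9: [0↦3, 1↦2, 2↦5, 3↦1, 4↦1, 5↦5, 6↦2, 7↦3, 8↦8, 9↦6, 10↦8]  zeros at y ∈ ∅
  x = 10: [0↦1, 1↦3, 2↦7, 3↦2, 4↦10, 5↦9, 6↦10, 7↦2, 8↦7, 9↦3, 10↦1]  zeros at y ∈ ∅
Collecting zeros: affine points = {(0, 9), (5, 1), (5, 7), (6, 0), (6, 10), (8, 5), (8, 6)}.
Total count |C(F_11)_aff| = 7.


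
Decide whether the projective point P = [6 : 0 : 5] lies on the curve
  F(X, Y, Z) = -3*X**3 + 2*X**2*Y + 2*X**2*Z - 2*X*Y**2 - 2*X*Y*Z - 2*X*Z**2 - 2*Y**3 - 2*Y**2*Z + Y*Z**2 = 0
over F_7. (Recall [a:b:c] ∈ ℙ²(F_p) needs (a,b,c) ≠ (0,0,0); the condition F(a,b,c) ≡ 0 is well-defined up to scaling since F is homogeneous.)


F(6,0,5) ≡ 0 (mod 7); P is on the curve.

Evaluate F(6, 0, 5) term-by-term (mod 7).
  -3*X**3 ↦ -3·216·1·1 = -648
  2*X**2*Y ↦ 2·36·0·1 = 0
  2*X**2*Z ↦ 2·36·1·5 = 360
  -2*X*Y**2 ↦ -2·6·0·1 = 0
  -2*X*Y*Z ↦ -2·6·0·5 = 0
  -2*X*Z**2 ↦ -2·6·1·25 = -300
  -2*Y**3 ↦ -2·1·0·1 = 0
  -2*Y**2*Z ↦ -2·1·0·5 = 0
  Y*Z**2 ↦ 1·1·0·25 = 0
Sum: F(6, 0, 5) = (-648) + (0) + (360) + (0) + (0) + (-300) + (0) + (0) + (0) = -588.
Reducing mod 7: -588 ≡ 0 (mod 7).
Since F(a, b, c) ≡ 0 (mod 7), P lies on the curve.


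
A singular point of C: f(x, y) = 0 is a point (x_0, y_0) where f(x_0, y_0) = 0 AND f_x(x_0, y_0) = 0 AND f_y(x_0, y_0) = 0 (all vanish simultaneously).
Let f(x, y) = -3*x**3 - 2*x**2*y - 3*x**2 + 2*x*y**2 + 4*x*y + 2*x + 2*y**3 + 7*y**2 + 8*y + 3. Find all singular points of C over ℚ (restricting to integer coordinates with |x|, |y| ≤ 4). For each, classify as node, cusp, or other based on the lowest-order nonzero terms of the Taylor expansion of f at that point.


Singular points: {(0, -1)}; classification: node.

Compute partial derivatives:
  f_x = -9*x**2 - 4*x*y - 6*x + 2*y**2 + 4*y + 2.
  f_y = -2*x**2 + 4*x*y + 4*x + 6*y**2 + 14*y + 8.
Scan x_0 ∈ {−4, ..., 4}. For each x_0, f_y(x_0, y) is a polynomial in y; find its integer roots y ∈ {−4, ..., 4}, then test f_x and f at those candidates.
  x = -4: f_y(-4, y) = 6*y**2 - 2*y - 40; no integer root y with |y| ≤ 4.
  x = -3: f_y(-3, y) = 6*y**2 + 2*y - 22; no integer root y with |y| ≤ 4.
  x = -2: f_y(-2, y) = 6*y**2 + 6*y - 8; no integer root y with |y| ≤ 4.
  x = -1: f_y(-1, y) = 6*y**2 + 10*y + 2; no integer root y with |y| ≤ 4.
  x = 0: f_y(0, y) = 6*y**2 + 14*y + 8; vanishes at y ∈ {-1}. (0, -1): f_x = 0, f = 0 — SINGULAR.
  x = 1: f_y(1, y) = 6*y**2 + 18*y + 10; no integer root y with |y| ≤ 4.
  x = 2: f_y(2, y) = 6*y**2 + 22*y + 8; no integer root y with |y| ≤ 4.
  x = 3: f_y(3, y) = 6*y**2 + 26*y + 2; no integer root y with |y| ≤ 4.
  x = 4: f_y(4, y) = 6*y**2 + 30*y - 8; no integer root y with |y| ≤ 4.
Only singular point on the grid: (0, -1).
Classify: substitute x = 0 + u, y = -1 + v and expand: f = -3*u**3 - 2*u**2*v - u**2 + 2*u*v**2 + 2*v**3 + v**2.
No constant or linear terms (consistent with a singular point). Quadratic part: -u**2 + v**2. Cubic part: -3*u**3 - 2*u**2*v + 2*u*v**2 + 2*v**3.
The quadratic part v**2 - u**2 = (v − u)(v + u) splits into two distinct linear factors, so there are two distinct tangent lines y − -1 = ±(x − 0) — this is a node (ordinary double point).
Classification: node.


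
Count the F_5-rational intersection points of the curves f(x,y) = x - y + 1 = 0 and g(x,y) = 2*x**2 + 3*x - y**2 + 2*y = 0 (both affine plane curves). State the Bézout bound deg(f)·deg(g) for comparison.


Common zeros: {(1, 2)}; count = 1; Bézout bound = 2.

deg(f) = 1, deg(g) = 2, so Bézout bound = 2.
Scan x ∈ F_5. For each x, list the y ∈ F_5 with f(x, y) ≡ 0 and those with g(x, y) ≡ 0 (mod 5); the common zeros in that column are the intersection.
  x = 0: f ≡ 0 at y ∈ {1}; g ≡ 0 at y ∈ {0, 2}; common: ∅.
  x = 1: f ≡ 0 at y ∈ {2}; g ≡ 0 at y ∈ {0, 2}; common: {2}.
  x = 2: f ≡ 0 at y ∈ {3}; g ≡ 0 at y ∈ {1}; common: ∅.
  x = 3: f ≡ 0 at y ∈ {4}; g ≡ 0 at y ∈ ∅; common: ∅.
  x = 4: f ≡ 0 at y ∈ {0}; g ≡ 0 at y ∈ {1}; common: ∅.
Collecting: common zeros = {(1, 2)}, so the count is 1.
Comparison with the Bézout bound: 1 ≤ 2 = deg(f)·deg(g), as expected for curves with no common component (the affine F_5-count falls short of the bound because intersections may lie at infinity, over extension fields, or carry multiplicity).


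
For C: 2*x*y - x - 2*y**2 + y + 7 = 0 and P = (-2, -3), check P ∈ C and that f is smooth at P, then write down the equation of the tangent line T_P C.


Tangent line at P: -7*x + 9*y + 13 = 0.

Step 1: f(-2, -3) = 0, so P lies on C.
Step 2: partial derivatives
  f_x(x, y) = 2*y - 1, f_y(x, y) = 2*x - 4*y + 1.
  f_x(P) = -7, f_y(P) = 9 (gradient nonzero, so P is smooth).
Step 3: tangent line at P: -7·(x − -2) + 9·(y − -3) = 0.
Expanding: -7*x + 9*y + 13 = 0.


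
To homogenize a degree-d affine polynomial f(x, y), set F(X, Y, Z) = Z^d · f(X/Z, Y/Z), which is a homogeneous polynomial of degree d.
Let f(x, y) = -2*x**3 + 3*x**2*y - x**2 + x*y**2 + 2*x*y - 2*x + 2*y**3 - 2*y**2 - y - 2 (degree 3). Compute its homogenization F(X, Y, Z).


F(X, Y, Z) = -2*X**3 + 3*X**2*Y - X**2*Z + X*Y**2 + 2*X*Y*Z - 2*X*Z**2 + 2*Y**3 - 2*Y**2*Z - Y*Z**2 - 2*Z**3

deg(f) = 3.
Substitute x = X/Z, y = Y/Z into f, then multiply by Z^3.
  monomial -2·x^3·y^0 ↦ -2·X^3·Y^0·Z^0.
  monomial 3·x^2·y^1 ↦ 3·X^2·Y^1·Z^0.
  monomial -1·x^2·y^0 ↦ -1·X^2·Y^0·Z^1.
  monomial 1·x^1·y^2 ↦ 1·X^1·Y^2·Z^0.
  monomial 2·x^1·y^1 ↦ 2·X^1·Y^1·Z^1.
  monomial -2·x^1·y^0 ↦ -2·X^1·Y^0·Z^2.
  monomial 2·x^0·y^3 ↦ 2·X^0·Y^3·Z^0.
  monomial -2·x^0·y^2 ↦ -2·X^0·Y^2·Z^1.
  monomial -1·x^0·y^1 ↦ -1·X^0·Y^1·Z^2.
  monomial -2·x^0·y^0 ↦ -2·X^0·Y^0·Z^3.
Collecting: F(X, Y, Z) = -2*X**3 + 3*X**2*Y - X**2*Z + X*Y**2 + 2*X*Y*Z - 2*X*Z**2 + 2*Y**3 - 2*Y**2*Z - Y*Z**2 - 2*Z**3.


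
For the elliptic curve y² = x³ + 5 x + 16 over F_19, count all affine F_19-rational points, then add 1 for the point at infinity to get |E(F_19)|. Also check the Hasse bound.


Affine points = {(0, 4), (0, 15), (3, 1), (3, 18), (4, 9), (4, 10), (8, 6), (8, 13), (9, 7), (9, 12), (13, 6), (13, 13), (17, 6), (17, 13)}; affine count = 14; |E(F_19)| = 15.

Discriminant check: Δ ∝ 4a³ + 27b² = 4·5³ + 27·16² = 4·125 + 27·256 ≡ 2 (mod 19). Nonzero ⇒ E is nonsingular.
For each x ∈ F_19, compute rhs = x³ + 5·x + 16 mod 19, then count y ∈ F_19 with y² ≡ rhs.
  x = 0: rhs = 16, matching y values: 4, 15 (2 points).
  x = 1: rhs = 3, matching y values: none (0 points).
  x = 2: rhs = 15, matching y values: none (0 points).
  x = 3: rhs = 1, matching y values: 1, 18 (2 points).
  x = 4: rhs = 5, matching y values: 9, 10 (2 points).
  x = 5: rhs = 14, matching y values: none (0 points).
  x = 6: rhs = 15, matching y values: none (0 points).
  x = 7: rhs = 14, matching y values: none (0 points).
  x = 8: rhs = 17, matching y values: 6, 13 (2 points).
  x = 9: rhs = 11, matching y values: 7, 12 (2 points).
  x = 10: rhs = 2, matching y values: none (0 points).
  x = 11: rhs = 15, matching y values: none (0 points).
  x = 12: rhs = 18, matching y values: none (0 points).
  x = 13: rhs = 17, matching y values: 6, 13 (2 points).
  x = 14: rhs = 18, matching y values: none (0 points).
  x = 15: rhs = 8, matching y values: none (0 points).
  x = 16: rhs = 12, matching y values: none (0 points).
  x = 17: rhs = 17, matching y values: 6, 13 (2 points).
  x = 18: rhs = 10, matching y values: none (0 points).
Total affine count: 14.
Full point count |E(F_19)| = 14 + 1 = 15.
Hasse bound: |15 − (19+1)| = |-5| = 5 ≤ 2√19 ≈ 8.7178 ✓.


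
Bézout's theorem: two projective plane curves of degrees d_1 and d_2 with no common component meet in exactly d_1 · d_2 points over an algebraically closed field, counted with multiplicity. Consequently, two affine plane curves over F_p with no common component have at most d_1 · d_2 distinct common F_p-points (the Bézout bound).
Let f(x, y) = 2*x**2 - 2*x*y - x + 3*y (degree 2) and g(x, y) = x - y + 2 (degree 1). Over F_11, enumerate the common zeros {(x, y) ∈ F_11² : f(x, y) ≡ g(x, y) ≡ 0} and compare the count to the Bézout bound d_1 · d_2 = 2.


Common zeros: {(3, 5)}; count = 1; Bézout bound = 2.

deg(f) = 2, deg(g) = 1, so Bézout bound = 2.
Scan x ∈ F_11. For each x, list the y ∈ F_11 with f(x, y) ≡ 0 and those with g(x, y) ≡ 0 (mod 11); the common zeros in that column are the intersection.
  x = 0: f ≡ 0 at y ∈ {0}; g ≡ 0 at y ∈ {2}; common: ∅.
  x = 1: f ≡ 0 at y ∈ {10}; g ≡ 0 at y ∈ {3}; common: ∅.
  x = 2: f ≡ 0 at y ∈ {6}; g ≡ 0 at y ∈ {4}; common: ∅.
  x = 3: f ≡ 0 at y ∈ {5}; g ≡ 0 at y ∈ {5}; common: {5}.
  x = 4: f ≡ 0 at y ∈ {10}; g ≡ 0 at y ∈ {6}; common: ∅.
  x = 5: f ≡ 0 at y ∈ {8}; g ≡ 0 at y ∈ {7}; common: ∅.
  x = 6: f ≡ 0 at y ∈ {0}; g ≡ 0 at y ∈ {8}; common: ∅.
  x = 7: f ≡ 0 at y ∈ ∅; g ≡ 0 at y ∈ {9}; common: ∅.
  x = 8: f ≡ 0 at y ∈ {5}; g ≡ 0 at y ∈ {10}; common: ∅.
  x = 9: f ≡ 0 at y ∈ {8}; g ≡ 0 at y ∈ {0}; common: ∅.
  x = 10: f ≡ 0 at y ∈ {6}; g ≡ 0 at y ∈ {1}; common: ∅.
Collecting: common zeros = {(3, 5)}, so the count is 1.
Comparison with the Bézout bound: 1 ≤ 2 = deg(f)·deg(g), as expected for curves with no common component (the affine F_11-count falls short of the bound because intersections may lie at infinity, over extension fields, or carry multiplicity).


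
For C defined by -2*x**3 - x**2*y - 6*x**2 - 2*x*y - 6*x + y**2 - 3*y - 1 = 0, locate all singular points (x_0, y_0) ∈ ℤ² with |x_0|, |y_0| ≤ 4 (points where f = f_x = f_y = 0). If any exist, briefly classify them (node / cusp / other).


Singular points: {(-1, 1)}; classification: node.

Compute partial derivatives:
  f_x = -6*x**2 - 2*x*y - 12*x - 2*y - 6.
  f_y = -x**2 - 2*x + 2*y - 3.
Scan x_0 ∈ {−4, ..., 4}. For each x_0, f_y(x_0, y) is a polynomial in y; find its integer roots y ∈ {−4, ..., 4}, then test f_x and f at those candidates.
  x = -4: f_y(-4, y) = 2*y - 11; no integer root y with |y| ≤ 4.
  x = -3: f_y(-3, y) = 2*y - 6; vanishes at y ∈ {3}. (-3, 3): f_x = -12 ≠ 0.
  x = -2: f_y(-2, y) = 2*y - 3; no integer root y with |y| ≤ 4.
  x = -1: f_y(-1, y) = 2*y - 2; vanishes at y ∈ {1}. (-1, 1): f_x = 0, f = 0 — SINGULAR.
  x = 0: f_y(0, y) = 2*y - 3; no integer root y with |y| ≤ 4.
  x = 1: f_y(1, y) = 2*y - 6; vanishes at y ∈ {3}. (1, 3): f_x = -36 ≠ 0.
  x = 2: f_y(2, y) = 2*y - 11; no integer root y with |y| ≤ 4.
  x = 3: f_y(3, y) = 2*y - 18; no integer root y with |y| ≤ 4.
  x = 4: f_y(4, y) = 2*y - 27; no integer root y with |y| ≤ 4.
Only singular point on the grid: (-1, 1).
Classify: substitute x = -1 + u, y = 1 + v and expand: f = -2*u**3 - u**2*v - u**2 + v**2.
No constant or linear terms (consistent with a singular point). Quadratic part: -u**2 + v**2. Cubic part: -2*u**3 - u**2*v.
The quadratic part v**2 - u**2 = (v − u)(v + u) splits into two distinct linear factors, so there are two distinct tangent lines y − 1 = ±(x − -1) — this is a node (ordinary double point).
Classification: node.


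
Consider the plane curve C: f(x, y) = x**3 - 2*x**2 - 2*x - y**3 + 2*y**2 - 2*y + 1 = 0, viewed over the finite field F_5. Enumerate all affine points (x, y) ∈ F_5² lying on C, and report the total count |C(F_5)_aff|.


Affine F_5-points: {(0, 1), (3, 2), (4, 0), (4, 3), (4, 4)}; count = 5.

For each of the 25 pairs (x, y) ∈ F_5², evaluate f(x, y) mod 5. Record the zeros.
  x = 0: [0↦1, 1↦0, 2↦2, 3↦1, 4↦1]  zeros at y ∈ {1}
  x = 1: [0↦3, 1↦2, 2↦4, 3↦3, 4↦3]  zeros at y ∈ ∅
  x = 2: [0↦2, 1↦1, 2↦3, 3↦2, 4↦2]  zeros at y ∈ ∅
  x = 3: [0↦4, 1↦3, 2↦0, 3↦4, 4↦4]  zeros at y ∈ {2}
  x = 4: [0↦0, 1↦4, 2↦1, 3↦0, 4↦0]  zeros at y ∈ {0, 3, 4}
Collecting zeros: affine points = {(0, 1), (3, 2), (4, 0), (4, 3), (4, 4)}.
Total count |C(F_5)_aff| = 5.


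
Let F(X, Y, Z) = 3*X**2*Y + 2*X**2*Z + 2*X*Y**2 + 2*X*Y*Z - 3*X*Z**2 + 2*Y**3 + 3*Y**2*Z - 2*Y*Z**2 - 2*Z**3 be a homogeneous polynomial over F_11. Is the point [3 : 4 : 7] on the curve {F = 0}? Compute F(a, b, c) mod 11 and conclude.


F(3,4,7) ≡ 4 (mod 11); P is NOT on the curve.

Evaluate F(3, 4, 7) term-by-term (mod 11).
  3*X**2*Y ↦ 3·9·4·1 = 108
  2*X**2*Z ↦ 2·9·1·7 = 126
  2*X*Y**2 ↦ 2·3·16·1 = 96
  2*X*Y*Z ↦ 2·3·4·7 = 168
  -3*X*Z**2 ↦ -3·3·1·49 = -441
  2*Y**3 ↦ 2·1·64·1 = 128
  3*Y**2*Z ↦ 3·1·16·7 = 336
  -2*Y*Z**2 ↦ -2·1·4·49 = -392
  -2*Z**3 ↦ -2·1·1·343 = -686
Sum: F(3, 4, 7) = (108) + (126) + (96) + (168) + (-441) + (128) + (336) + (-392) + (-686) = -557.
Reducing mod 11: -557 ≡ 4 (mod 11).
Since F(a, b, c) ≡ 4 ≠ 0 (mod 11), P does NOT lie on the curve.


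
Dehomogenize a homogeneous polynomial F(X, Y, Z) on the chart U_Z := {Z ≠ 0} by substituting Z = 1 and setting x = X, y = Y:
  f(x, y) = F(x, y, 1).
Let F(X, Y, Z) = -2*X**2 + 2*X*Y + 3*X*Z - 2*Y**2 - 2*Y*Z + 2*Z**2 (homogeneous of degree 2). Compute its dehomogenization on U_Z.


f(x, y) = -2*x**2 + 2*x*y + 3*x - 2*y**2 - 2*y + 2

On U_Z we set Z = 1. Each monomial c·X^i·Y^j·Z^k in F becomes c·x^i·y^j·1^k = c·x^i·y^j.
Substituting Z = 1: F(X, Y, 1) = -2*x**2 + 2*x*y + 3*x - 2*y**2 - 2*y + 2.
Note: deg(f) ≤ deg(F) = 2; strict inequality happens when F is divisible by Z (lost terms).


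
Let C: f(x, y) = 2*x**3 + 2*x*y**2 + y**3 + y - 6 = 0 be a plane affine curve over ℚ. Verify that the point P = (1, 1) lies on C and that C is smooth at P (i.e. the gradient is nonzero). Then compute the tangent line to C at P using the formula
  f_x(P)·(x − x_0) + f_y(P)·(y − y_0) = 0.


Tangent line at P: 8*x + 8*y - 16 = 0.

Step 1: f(1, 1) = 0, so P lies on C.
Step 2: partial derivatives
  f_x(x, y) = 6*x**2 + 2*y**2, f_y(x, y) = 4*x*y + 3*y**2 + 1.
  f_x(P) = 8, f_y(P) = 8 (gradient nonzero, so P is smooth).
Step 3: tangent line at P: 8·(x − 1) + 8·(y − 1) = 0.
Expanding: 8*x + 8*y - 16 = 0.


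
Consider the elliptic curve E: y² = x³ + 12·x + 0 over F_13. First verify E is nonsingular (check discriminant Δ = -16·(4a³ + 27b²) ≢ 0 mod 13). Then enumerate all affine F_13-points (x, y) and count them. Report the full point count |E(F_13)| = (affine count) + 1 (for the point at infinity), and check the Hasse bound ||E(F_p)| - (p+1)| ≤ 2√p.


Affine points = {(0, 0), (1, 0), (5, 4), (5, 9), (8, 6), (8, 7), (12, 0)}; affine count = 7; |E(F_13)| = 8.

Discriminant check: Δ ∝ 4a³ + 27b² = 4·12³ + 27·0² = 4·1728 + 27·0 ≡ 9 (mod 13). Nonzero ⇒ E is nonsingular.
For each x ∈ F_13, compute rhs = x³ + 12·x + 0 mod 13, then count y ∈ F_13 with y² ≡ rhs.
  x = 0: rhs = 0, matching y values: 0 (1 points).
  x = 1: rhs = 0, matching y values: 0 (1 points).
  x = 2: rhs = 6, matching y values: none (0 points).
  x = 3: rhs = 11, matching y values: none (0 points).
  x = 4: rhs = 8, matching y values: none (0 points).
  x = 5: rhs = 3, matching y values: 4, 9 (2 points).
  x = 6: rhs = 2, matching y values: none (0 points).
  x = 7: rhs = 11, matching y values: none (0 points).
  x = 8: rhs = 10, matching y values: 6, 7 (2 points).
  x = 9: rhs = 5, matching y values: none (0 points).
  x = 10: rhs = 2, matching y values: none (0 points).
  x = 11: rhs = 7, matching y values: none (0 points).
  x = 12: rhs = 0, matching y values: 0 (1 points).
Total affine count: 7.
Full point count |E(F_13)| = 7 + 1 = 8.
Hasse bound: |8 − (13+1)| = |-6| = 6 ≤ 2√13 ≈ 7.2111 ✓.


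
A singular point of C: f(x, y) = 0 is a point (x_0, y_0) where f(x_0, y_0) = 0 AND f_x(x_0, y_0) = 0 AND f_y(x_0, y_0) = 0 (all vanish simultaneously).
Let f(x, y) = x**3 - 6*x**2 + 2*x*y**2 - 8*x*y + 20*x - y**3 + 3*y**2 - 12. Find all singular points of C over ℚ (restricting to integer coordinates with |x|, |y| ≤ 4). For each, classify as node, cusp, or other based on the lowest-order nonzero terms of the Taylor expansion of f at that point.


Singular points: {(2, 2)}; classification: cusp.

Compute partial derivatives:
  f_x = 3*x**2 - 12*x + 2*y**2 - 8*y + 20.
  f_y = 4*x*y - 8*x - 3*y**2 + 6*y.
Scan x_0 ∈ {−4, ..., 4}. For each x_0, f_y(x_0, y) is a polynomial in y; find its integer roots y ∈ {−4, ..., 4}, then test f_x and f at those candidates.
  x = -4: f_y(-4, y) = -3*y**2 - 10*y + 32; vanishes at y ∈ {2}. (-4, 2): f_x = 108 ≠ 0.
  x = -3: f_y(-3, y) = -3*y**2 - 6*y + 24; vanishes at y ∈ {-4, 2}. (-3, -4): f_x = 147 ≠ 0; (-3, 2): f_x = 75 ≠ 0.
  x = -2: f_y(-2, y) = -3*y**2 - 2*y + 16; vanishes at y ∈ {2}. (-2, 2): f_x = 48 ≠ 0.
  x = -1: f_y(-1, y) = -3*y**2 + 2*y + 8; vanishes at y ∈ {2}. (-1, 2): f_x = 27 ≠ 0.
  x = 0: f_y(0, y) = -3*y**2 + 6*y; vanishes at y ∈ {0, 2}. (0, 0): f_x = 20 ≠ 0; (0, 2): f_x = 12 ≠ 0.
  x = 1: f_y(1, y) = -3*y**2 + 10*y - 8; vanishes at y ∈ {2}. (1, 2): f_x = 3 ≠ 0.
  x = 2: f_y(2, y) = -3*y**2 + 14*y - 16; vanishes at y ∈ {2}. (2, 2): f_x = 0, f = 0 — SINGULAR.
  x = 3: f_y(3, y) = -3*y**2 + 18*y - 24; vanishes at y ∈ {2, 4}. (3, 2): f_x = 3 ≠ 0; (3, 4): f_x = 11 ≠ 0.
  x = 4: f_y(4, y) = -3*y**2 + 22*y - 32; vanishes at y ∈ {2}. (4, 2): f_x = 12 ≠ 0.
Only singular point on the grid: (2, 2).
Classify: substitute x = 2 + u, y = 2 + v and expand: f = u**3 + 2*u*v**2 - v**3 + v**2.
No constant or linear terms (consistent with a singular point). Quadratic part: v**2. Cubic part: u**3 + 2*u*v**2 - v**3.
The quadratic part v**2 is a perfect square, so there is a single (double) tangent line v = 0, i.e. y = 2. Restricting the cubic part to that line (v = 0) leaves u**3 ≠ 0, so f is not divisible by v and the branch is v² ≈ -u**3 to lowest order — this is a cusp.
Classification: cusp.


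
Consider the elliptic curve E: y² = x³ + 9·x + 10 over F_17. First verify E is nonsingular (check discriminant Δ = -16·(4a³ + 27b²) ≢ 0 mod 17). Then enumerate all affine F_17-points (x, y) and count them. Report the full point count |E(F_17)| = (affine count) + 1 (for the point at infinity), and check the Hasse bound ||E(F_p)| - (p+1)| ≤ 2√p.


Affine points = {(2, 6), (2, 11), (3, 8), (3, 9), (4, 5), (4, 12), (6, 5), (6, 12), (7, 5), (7, 12), (8, 4), (8, 13), (9, 2), (9, 15), (15, 1), (15, 16), (16, 0)}; affine count = 17; |E(F_17)| = 18.

Discriminant check: Δ ∝ 4a³ + 27b² = 4·9³ + 27·10² = 4·729 + 27·100 ≡ 6 (mod 17). Nonzero ⇒ E is nonsingular.
For each x ∈ F_17, compute rhs = x³ + 9·x + 10 mod 17, then count y ∈ F_17 with y² ≡ rhs.
  x = 0: rhs = 10, matching y values: none (0 points).
  x = 1: rhs = 3, matching y values: none (0 points).
  x = 2: rhs = 2, matching y values: 6, 11 (2 points).
  x = 3: rhs = 13, matching y values: 8, 9 (2 points).
  x = 4: rhs = 8, matching y values: 5, 12 (2 points).
  x = 5: rhs = 10, matching y values: none (0 points).
  x = 6: rhs = 8, matching y values: 5, 12 (2 points).
  x = 7: rhs = 8, matching y values: 5, 12 (2 points).
  x = 8: rhs = 16, matching y values: 4, 13 (2 points).
  x = 9: rhs = 4, matching y values: 2, 15 (2 points).
  x = 10: rhs = 12, matching y values: none (0 points).
  x = 11: rhs = 12, matching y values: none (0 points).
  x = 12: rhs = 10, matching y values: none (0 points).
  x = 13: rhs = 12, matching y values: none (0 points).
  x = 14: rhs = 7, matching y values: none (0 points).
  x = 15: rhs = 1, matching y values: 1, 16 (2 points).
  x = 16: rhs = 0, matching y values: 0 (1 points).
Total affine count: 17.
Full point count |E(F_17)| = 17 + 1 = 18.
Hasse bound: |18 − (17+1)| = |0| = 0 ≤ 2√17 ≈ 8.2462 ✓.


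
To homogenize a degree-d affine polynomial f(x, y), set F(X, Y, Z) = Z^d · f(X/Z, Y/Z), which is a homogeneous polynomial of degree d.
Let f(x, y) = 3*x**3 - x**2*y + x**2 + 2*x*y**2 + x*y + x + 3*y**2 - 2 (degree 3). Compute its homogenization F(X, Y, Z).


F(X, Y, Z) = 3*X**3 - X**2*Y + X**2*Z + 2*X*Y**2 + X*Y*Z + X*Z**2 + 3*Y**2*Z - 2*Z**3

deg(f) = 3.
Substitute x = X/Z, y = Y/Z into f, then multiply by Z^3.
  monomial 3·x^3·y^0 ↦ 3·X^3·Y^0·Z^0.
  monomial -1·x^2·y^1 ↦ -1·X^2·Y^1·Z^0.
  monomial 1·x^2·y^0 ↦ 1·X^2·Y^0·Z^1.
  monomial 2·x^1·y^2 ↦ 2·X^1·Y^2·Z^0.
  monomial 1·x^1·y^1 ↦ 1·X^1·Y^1·Z^1.
  monomial 1·x^1·y^0 ↦ 1·X^1·Y^0·Z^2.
  monomial 3·x^0·y^2 ↦ 3·X^0·Y^2·Z^1.
  monomial -2·x^0·y^0 ↦ -2·X^0·Y^0·Z^3.
Collecting: F(X, Y, Z) = 3*X**3 - X**2*Y + X**2*Z + 2*X*Y**2 + X*Y*Z + X*Z**2 + 3*Y**2*Z - 2*Z**3.


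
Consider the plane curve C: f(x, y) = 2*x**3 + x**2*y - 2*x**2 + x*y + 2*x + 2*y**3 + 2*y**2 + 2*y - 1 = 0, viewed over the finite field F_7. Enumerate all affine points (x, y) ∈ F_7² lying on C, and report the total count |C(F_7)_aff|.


Affine F_7-points: {(0, 3), (2, 4), (5, 1), (5, 4), (6, 0), (6, 2), (6, 4)}; count = 7.

For each of the 49 pairs (x, y) ∈ F_7², evaluate f(x, y) mod 7. Record the zeros.
  x = 0: [0↦6, 1↦5, 2↦6, 3↦0, 4↦6, 5↦1, 6↦4]  zeros at y ∈ {3}
  x = 1: [0↦1, 1↦2, 2↦5, 3↦1, 4↦2, 5↦6, 6↦4]  zeros at y ∈ ∅
  x = 2: [0↦4, 1↦2, 2↦2, 3↦2, 4↦0, 5↦1, 6↦3]  zeros at y ∈ {4}
  x = 3: [0↦6, 1↦3, 2↦2, 3↦1, 4↦5, 5↦5, 6↦6]  zeros at y ∈ ∅
  x = 4: [0↦5, 1↦3, 2↦3, 3↦3, 4↦1, 5↦2, 6↦4]  zeros at y ∈ ∅
  x = 5: [0↦6, 1↦0, 2↦3, 3↦6, 4↦0, 5↦4, 6↦2]  zeros at y ∈ {1, 4}
  x = 6: [0↦0, 1↦6, 2↦0, 3↦1, 4↦0, 5↦2, 6↦5]  zeros at y ∈ {0, 2, 4}
Collecting zeros: affine points = {(0, 3), (2, 4), (5, 1), (5, 4), (6, 0), (6, 2), (6, 4)}.
Total count |C(F_7)_aff| = 7.
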